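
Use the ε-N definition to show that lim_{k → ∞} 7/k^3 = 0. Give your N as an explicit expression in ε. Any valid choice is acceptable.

N = (7/ε)^{1/3}

Let ε > 0. For k ≥ 1, |7/k^3 − 0| = 7/k^3.
7/k^3 < ε ⇔ k^3 > 7/ε ⇔ k > (7/ε)^{1/3}.
Take N = (7/ε)^{1/3}. Then k > N implies 7/k^3 < ε.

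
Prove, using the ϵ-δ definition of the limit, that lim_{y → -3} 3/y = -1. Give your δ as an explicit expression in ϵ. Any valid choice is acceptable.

δ = min(3/2, (3/2)ϵ)

Let ϵ > 0. We seek δ > 0 such that 0 < |y + 3| < δ implies |3/y + 1| < ϵ.
|3/y + 1| = 3·|-3 − y|/(3·|y|) = 3|y + 3|/(3|y|).
Require δ ≤ 3/2 so that |y| > 3 − 3/2 = 3/2, hence 3|y| > 9/2.
Then |3/y + 1| < 3|y + 3|/(9/2), which is < ϵ when |y + 3| < (3/2)ϵ.
Take δ = min(3/2, (3/2)ϵ). Then 0 < |y + 3| < δ gives both |y + 3| < 3/2 and |y + 3| < (3/2)ϵ, so |3/y + 1| < ϵ.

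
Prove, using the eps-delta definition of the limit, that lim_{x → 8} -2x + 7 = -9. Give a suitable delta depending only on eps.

Suppose eps > 0. We need delta > 0 so that 0 < |x − 8| < delta implies |(-2x + 7) + 9| < eps.
|(-2x + 7) + 9| = |-2x + 16| = 2|x − 8|.
Thus it suffices that |x − 8| < eps/2.
Choosing delta = eps/2 gives |(-2x + 7) + 9| = 2|x − 8| < eps whenever |x − 8| < delta.

delta = eps/2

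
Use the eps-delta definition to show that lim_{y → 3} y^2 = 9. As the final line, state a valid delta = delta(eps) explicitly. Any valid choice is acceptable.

delta = min(1, eps/7)

Fix eps > 0. We seek delta > 0 with 0 < |y − 3| < delta ⇒ |y^2 − 9| < eps.
Factor: y^2 − 9 = (y − 3)(y + 3), so |y^2 − 9| = |y − 3|·|y + 3|.
Impose delta ≤ 1 so that |y| < 4; then |y + 3| ≤ 7.
Hence |y^2 − 9| ≤ 7|y − 3|, which is < eps once |y − 3| < eps/7.
Take delta = min(1, eps/7). If 0 < |y − 3| < delta then both bounds hold and |y^2 − 9| ≤ 7|y − 3| < 7·(eps/7) = eps.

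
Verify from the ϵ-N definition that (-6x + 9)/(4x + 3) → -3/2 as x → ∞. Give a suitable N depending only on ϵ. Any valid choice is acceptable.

Let ϵ > 0 be given. We seek N > 0 such that x > N implies |(-6x + 9)/(4x + 3) + 3/2| < ϵ.
(-6x + 9)/(4x + 3) + 3/2 = (4(-6x + 9) − (-6)(4x + 3)) / (4(4x + 3)) = 54/(4(4x + 3)).
For x > 0 we have 4x + 3 > 4x, so |(-6x + 9)/(4x + 3) + 3/2| = 54/(4(4x + 3)) < 54/(4·4x) = (27/8)/x.
Thus |(-6x + 9)/(4x + 3) + 3/2| < ϵ whenever x > (27/8)/ϵ.
Take N = (27/8)/ϵ. If x > N then |(-6x + 9)/(4x + 3) + 3/2| < (27/8)/x < ϵ.

N = (27/8)/ϵ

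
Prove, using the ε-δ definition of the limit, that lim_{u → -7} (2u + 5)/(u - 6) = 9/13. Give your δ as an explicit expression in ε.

δ = min(13/2, (169/34)ε)

Fix ε > 0. We want δ > 0 with 0 < |u + 7| < δ ⇒ |(2u + 5)/(u - 6) − (9/13)| < ε.
Combining over a common denominator, (2u + 5)/(u - 6) − (9/13) = [(2u + 5)·(-13) − (-9)·(u - 6)] / [(-13)·(u - 6)] = -17(u + 7) / ((-13)(u - 6)).
So |(2u + 5)/(u - 6) − (9/13)| = 17|u + 7| / (13·|u − 6|).
Require δ ≤ 13/2, so |u − 6| ≥ |-13| − |u + 7| > 13 − 13/2 = 13/2.
Hence |(2u + 5)/(u - 6) − (9/13)| < 17|u + 7|/(13·(13/2)) = (34/169)|u + 7|, which is < ε once |u + 7| < (169/34)ε.
Take δ = min(13/2, (169/34)ε). Then 0 < |u + 7| < δ forces both bounds, so |(2u + 5)/(u - 6) − (9/13)| < ε.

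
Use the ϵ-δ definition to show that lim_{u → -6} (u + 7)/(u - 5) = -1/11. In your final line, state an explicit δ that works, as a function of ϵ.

Fix ϵ > 0. We want δ > 0 with 0 < |u + 6| < δ ⇒ |(u + 7)/(u - 5) + 1/11| < ϵ.
Combining over a common denominator, (u + 7)/(u - 5) + 1/11 = [(u + 7)·(-11) − 1·(u - 5)] / [(-11)·(u - 5)] = -12(u + 6) / ((-11)(u - 5)).
So |(u + 7)/(u - 5) + 1/11| = 12|u + 6| / (11·|u − 5|).
Require δ ≤ 11/2, so |u − 5| ≥ |-11| − |u + 6| > 11 − 11/2 = 11/2.
Hence |(u + 7)/(u - 5) + 1/11| < 12|u + 6|/(11·(11/2)) = (24/121)|u + 6|, which is < ϵ once |u + 6| < (121/24)ϵ.
Take δ = min(11/2, (121/24)ϵ). Then 0 < |u + 6| < δ forces both bounds, so |(u + 7)/(u - 5) + 1/11| < ϵ.

δ = min(11/2, (121/24)ϵ)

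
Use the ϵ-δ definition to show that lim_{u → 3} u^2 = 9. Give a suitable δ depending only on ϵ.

Fix ϵ > 0. We seek δ > 0 with 0 < |u − 3| < δ ⇒ |u^2 − 9| < ϵ.
Factor: u^2 − 9 = (u − 3)(u + 3), so |u^2 − 9| = |u − 3|·|u + 3|.
Impose δ ≤ 1 so that |u| < 4; then |u + 3| ≤ 7.
Hence |u^2 − 9| ≤ 7|u − 3|, which is < ϵ once |u − 3| < ϵ/7.
Take δ = min(1, ϵ/7). If 0 < |u − 3| < δ then both bounds hold and |u^2 − 9| ≤ 7|u − 3| < 7·(ϵ/7) = ϵ.

δ = min(1, ϵ/7)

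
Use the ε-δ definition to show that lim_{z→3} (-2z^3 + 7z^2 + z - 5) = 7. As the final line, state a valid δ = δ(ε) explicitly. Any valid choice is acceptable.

Fix ε > 0. We want δ > 0 such that 0 < |z − 3| < δ implies |(-2z^3 + 7z^2 + z - 5) − 7| < ε.
(-2z^3 + 7z^2 + z - 5) − 7 = -2z^3 + 7z^2 + z - 12 = (z − 3)(-2z^2 + z + 4).
So |(-2z^3 + 7z^2 + z - 5) − 7| = |z − 3|·|-2z^2 + z + 4|.
Require δ ≤ 1. Then |z − 3| < 1 gives |z| < 4, and by the triangle inequality |-2z^2 + z + 4| ≤ 2·4^2 + 4 + 4 = 40.
Hence |(-2z^3 + 7z^2 + z - 5) − 7| ≤ 40|z − 3| < ε provided |z − 3| < ε/40.
Take δ = min(1, ε/40). Then 0 < |z − 3| < δ gives both |z − 3| < 1 and |z − 3| < ε/40, so |(-2z^3 + 7z^2 + z - 5) − 7| < ε.

δ = min(1, ε/40)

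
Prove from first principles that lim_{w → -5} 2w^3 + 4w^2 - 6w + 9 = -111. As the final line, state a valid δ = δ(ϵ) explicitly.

Suppose ϵ > 0. We want δ > 0 such that 0 < |w + 5| < δ implies |(2w^3 + 4w^2 - 6w + 9) + 111| < ϵ.
(2w^3 + 4w^2 - 6w + 9) + 111 = 2w^3 + 4w^2 - 6w + 120 = (w + 5)(2w^2 - 6w + 24).
So |(2w^3 + 4w^2 - 6w + 9) + 111| = |w + 5|·|2w^2 - 6w + 24|.
Require δ ≤ 1. Then |w + 5| < 1 gives |w| < 6, and by the triangle inequality |2w^2 - 6w + 24| ≤ 2·6^2 + 6·6 + 24 = 132.
Hence |(2w^3 + 4w^2 - 6w + 9) + 111| ≤ 132|w + 5| < ϵ provided |w + 5| < ϵ/132.
Take δ = min(1, ϵ/132). Then 0 < |w + 5| < δ gives both |w + 5| < 1 and |w + 5| < ϵ/132, so |(2w^3 + 4w^2 - 6w + 9) + 111| < ϵ.

δ = min(1, ϵ/132)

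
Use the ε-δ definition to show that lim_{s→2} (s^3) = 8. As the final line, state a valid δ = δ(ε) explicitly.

δ = min(1, ε/19)

Suppose ε > 0. We seek δ > 0 with 0 < |s − 2| < δ ⇒ |s^3 − 8| < ε.
Factor: s^3 − 8 = (s − 2)(s^2 + 2s + 4), so |s^3 − 8| = |s − 2|·|s^2 + 2s + 4|.
Impose δ ≤ 1 so that |s| < 3; then |s^2 + 2s + 4| ≤ 19.
Hence |s^3 − 8| ≤ 19|s − 2|, which is < ε once |s − 2| < ε/19.
Take δ = min(1, ε/19). If 0 < |s − 2| < δ then both bounds hold and |s^3 − 8| ≤ 19|s − 2| < 19·(ε/19) = ε.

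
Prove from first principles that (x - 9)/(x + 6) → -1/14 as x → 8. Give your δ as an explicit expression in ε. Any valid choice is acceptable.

Fix ε > 0. We want δ > 0 with 0 < |x − 8| < δ ⇒ |(x - 9)/(x + 6) + 1/14| < ε.
Combining over a common denominator, (x - 9)/(x + 6) + 1/14 = [(x - 9)·14 − (-1)·(x + 6)] / [14·(x + 6)] = 15(x − 8) / (14(x + 6)).
So |(x - 9)/(x + 6) + 1/14| = 15|x − 8| / (14·|x + 6|).
Restrict δ ≤ 7. Then |x − 8| < 7 gives |x + 6| = |(x − 8) + 14| ≥ 14 − 7 = 7.
Hence |(x - 9)/(x + 6) + 1/14| < 15|x − 8|/(14·7) = (15/98)|x − 8|, which is < ε once |x − 8| < (98/15)ε.
Take δ = min(7, (98/15)ε). Then 0 < |x − 8| < δ forces both bounds, so |(x - 9)/(x + 6) + 1/14| < ε.

δ = min(7, (98/15)ε)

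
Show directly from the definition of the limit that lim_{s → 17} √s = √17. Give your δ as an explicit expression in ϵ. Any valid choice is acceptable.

δ = min(17, √17·ϵ)

Let ϵ > 0 be given. We want δ > 0 such that 0 < |s − 17| < δ implies |√s − √17| < ϵ.
Multiplying by the conjugate, |√s − √17| = |s − 17|/(√s + √17).
Restrict δ ≤ 17 so that |s − 17| < 17 forces s > 0, and then √s + √17 > √17.
Hence |√s − √17| < |s − 17|/√17, which is < ϵ once |s − 17| < √17·ϵ.
Take δ = min(17, √17·ϵ). If 0 < |s − 17| < δ then s > 0 and |√s − √17| < |s − 17|/√17 < ϵ.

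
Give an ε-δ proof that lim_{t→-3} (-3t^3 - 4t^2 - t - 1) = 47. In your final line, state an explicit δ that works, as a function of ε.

δ = min(2, ε/116)

Fix ε > 0. We want δ > 0 such that 0 < |t + 3| < δ implies |(-3t^3 - 4t^2 - t - 1) − 47| < ε.
(-3t^3 - 4t^2 - t - 1) − 47 = -3t^3 - 4t^2 - t - 48 = (t + 3)(-3t^2 + 5t - 16).
So |(-3t^3 - 4t^2 - t - 1) − 47| = |t + 3|·|-3t^2 + 5t - 16|.
Assume first that |t + 3| < 2, so |t| < 5. Then |-3t^2 + 5t - 16| ≤ 3·5^2 + 5·5 + 16 = 116.
Hence |(-3t^3 - 4t^2 - t - 1) − 47| ≤ 116|t + 3| < ε provided |t + 3| < ε/116.
Choosing δ = min(2, ε/116) ensures both conditions, hence |(-3t^3 - 4t^2 - t - 1) − 47| < ε.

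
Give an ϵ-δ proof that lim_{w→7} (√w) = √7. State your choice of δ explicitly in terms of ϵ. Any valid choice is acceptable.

Let ϵ > 0. We want δ > 0 such that 0 < |w − 7| < δ implies |√w − √7| < ϵ.
Multiplying by the conjugate, |√w − √7| = |w − 7|/(√w + √7).
Restrict δ ≤ 7 so that |w − 7| < 7 forces w > 0, and then √w + √7 > √7.
Hence |√w − √7| < |w − 7|/√7, which is < ϵ once |w − 7| < √7·ϵ.
Take δ = min(7, √7·ϵ). If 0 < |w − 7| < δ then w > 0 and |√w − √7| < |w − 7|/√7 < ϵ.

δ = min(7, √7·ϵ)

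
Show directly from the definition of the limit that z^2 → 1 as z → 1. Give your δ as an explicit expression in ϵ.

Let ϵ > 0. We seek δ > 0 with 0 < |z − 1| < δ ⇒ |z^2 − 1| < ϵ.
Factor: z^2 − 1 = (z − 1)(z + 1), so |z^2 − 1| = |z − 1|·|z + 1|.
Restrict δ ≤ 1. Then |z − 1| < 1 gives |z| < 2, so by the triangle inequality |z + 1| ≤ 2 + 1 = 3.
Hence |z^2 − 1| ≤ 3|z − 1|, which is < ϵ once |z − 1| < ϵ/3.
Take δ = min(1, ϵ/3). If 0 < |z − 1| < δ then both bounds hold and |z^2 − 1| ≤ 3|z − 1| < 3·(ϵ/3) = ϵ.

δ = min(1, ϵ/3)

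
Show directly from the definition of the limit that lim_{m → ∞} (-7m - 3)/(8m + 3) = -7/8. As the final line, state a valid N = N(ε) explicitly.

N = (3/64)/ε

Let ε > 0. For m ≥ 1, |(-7m - 3)/(8m + 3) + 7/8| = |-3|/(8(8m + 3)) = 3/(8(8m + 3)).
Since 8m + 3 ≥ 8m for m ≥ 1, this is ≤ 3/(8·8m) = (3/64)/m.
So |(-7m - 3)/(8m + 3) + 7/8| < ε whenever m > (3/64)/ε.
Take N = (3/64)/ε. If m > N then |(-7m - 3)/(8m + 3) + 7/8| ≤ (3/64)/m < ε.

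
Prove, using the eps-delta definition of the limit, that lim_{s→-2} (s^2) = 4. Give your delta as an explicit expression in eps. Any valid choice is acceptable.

Let eps > 0 be given. We seek delta > 0 with 0 < |s + 2| < delta ⇒ |s^2 − 4| < eps.
Factor: s^2 − 4 = (s + 2)(s - 2), so |s^2 − 4| = |s + 2|·|s - 2|.
Impose delta ≤ 1 so that |s| < 3; then |s - 2| ≤ 5.
Hence |s^2 − 4| ≤ 5|s + 2|, which is < eps once |s + 2| < eps/5.
Take delta = min(1, eps/5). If 0 < |s + 2| < delta then both bounds hold and |s^2 − 4| ≤ 5|s + 2| < 5·(eps/5) = eps.

delta = min(1, eps/5)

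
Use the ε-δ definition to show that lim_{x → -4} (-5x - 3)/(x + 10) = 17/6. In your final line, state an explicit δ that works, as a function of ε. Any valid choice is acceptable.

Let ε > 0. We want δ > 0 with 0 < |x + 4| < δ ⇒ |(-5x - 3)/(x + 10) − (17/6)| < ε.
Combining over a common denominator, (-5x - 3)/(x + 10) − (17/6) = [(-5x - 3)·6 − 17·(x + 10)] / [6·(x + 10)] = -47(x + 4) / (6(x + 10)).
So |(-5x - 3)/(x + 10) − (17/6)| = 47|x + 4| / (6·|x + 10|).
Require δ ≤ 3, so |x + 10| ≥ |6| − |x + 4| > 6 − 3 = 3.
Hence |(-5x - 3)/(x + 10) − (17/6)| < 47|x + 4|/(6·3) = (47/18)|x + 4|, which is < ε once |x + 4| < (18/47)ε.
Take δ = min(3, (18/47)ε). Then 0 < |x + 4| < δ forces both bounds, so |(-5x - 3)/(x + 10) − (17/6)| < ε.

δ = min(3, (18/47)ε)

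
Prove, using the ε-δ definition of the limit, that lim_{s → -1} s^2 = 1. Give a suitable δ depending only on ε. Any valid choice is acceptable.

Fix ε > 0. We seek δ > 0 with 0 < |s + 1| < δ ⇒ |s^2 − 1| < ε.
Factor: s^2 − 1 = (s + 1)(s - 1), so |s^2 − 1| = |s + 1|·|s - 1|.
Impose δ ≤ 1 so that |s| < 2; then |s - 1| ≤ 3.
Hence |s^2 − 1| ≤ 3|s + 1|, which is < ε once |s + 1| < ε/3.
Take δ = min(1, ε/3). If 0 < |s + 1| < δ then both bounds hold and |s^2 − 1| ≤ 3|s + 1| < 3·(ε/3) = ε.

δ = min(1, ε/3)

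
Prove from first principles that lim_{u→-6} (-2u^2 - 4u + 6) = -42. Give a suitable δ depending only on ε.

Suppose ε > 0. We want δ > 0 such that 0 < |u + 6| < δ implies |(-2u^2 - 4u + 6) + 42| < ε.
(-2u^2 - 4u + 6) + 42 = -2u^2 - 4u + 48 = (u + 6)(-2u + 8).
So |(-2u^2 - 4u + 6) + 42| = |u + 6|·|-2u + 8|.
Assume first that |u + 6| < 1, so |u| < 7. Then |-2u + 8| ≤ 2·7 + 8 = 22.
Hence |(-2u^2 - 4u + 6) + 42| ≤ 22|u + 6| < ε provided |u + 6| < ε/22.
Choosing δ = min(1, ε/22) ensures both conditions, hence |(-2u^2 - 4u + 6) + 42| < ε.

δ = min(1, ε/22)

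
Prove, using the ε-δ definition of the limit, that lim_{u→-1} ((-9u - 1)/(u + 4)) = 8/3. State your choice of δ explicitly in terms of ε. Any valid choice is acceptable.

δ = min(3/2, (9/70)ε)

Let ε > 0 be given. We want δ > 0 with 0 < |u + 1| < δ ⇒ |(-9u - 1)/(u + 4) − (8/3)| < ε.
Combining over a common denominator, (-9u - 1)/(u + 4) − (8/3) = [(-9u - 1)·3 − 8·(u + 4)] / [3·(u + 4)] = -35(u + 1) / (3(u + 4)).
So |(-9u - 1)/(u + 4) − (8/3)| = 35|u + 1| / (3·|u + 4|).
Restrict δ ≤ 3/2. Then |u + 1| < 3/2 gives |u + 4| = |(u + 1) + 3| ≥ 3 − 3/2 = 3/2.
Hence |(-9u - 1)/(u + 4) − (8/3)| < 35|u + 1|/(3·(3/2)) = (70/9)|u + 1|, which is < ε once |u + 1| < (9/70)ε.
Take δ = min(3/2, (9/70)ε). Then 0 < |u + 1| < δ forces both bounds, so |(-9u - 1)/(u + 4) − (8/3)| < ε.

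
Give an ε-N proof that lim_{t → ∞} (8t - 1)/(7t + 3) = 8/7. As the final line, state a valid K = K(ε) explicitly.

Let ε > 0 be given. We seek K > 0 such that t > K implies |(8t - 1)/(7t + 3) − (8/7)| < ε.
(8t - 1)/(7t + 3) − (8/7) = (7(8t - 1) − 8(7t + 3)) / (7(7t + 3)) = -31/(7(7t + 3)).
For t > 0 we have 7t + 3 > 7t, so |(8t - 1)/(7t + 3) − (8/7)| = 31/(7(7t + 3)) < 31/(7·7t) = (31/49)/t.
Thus |(8t - 1)/(7t + 3) − (8/7)| < ε whenever t > (31/49)/ε.
Take K = (31/49)/ε. If t > K then |(8t - 1)/(7t + 3) − (8/7)| < (31/49)/t < ε.

K = (31/49)/ε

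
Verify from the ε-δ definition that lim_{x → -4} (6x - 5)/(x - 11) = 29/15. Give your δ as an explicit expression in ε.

Let ε > 0. We want δ > 0 with 0 < |x + 4| < δ ⇒ |(6x - 5)/(x - 11) − (29/15)| < ε.
Combining over a common denominator, (6x - 5)/(x - 11) − (29/15) = [(6x - 5)·(-15) − (-29)·(x - 11)] / [(-15)·(x - 11)] = -61(x + 4) / ((-15)(x - 11)).
So |(6x - 5)/(x - 11) − (29/15)| = 61|x + 4| / (15·|x − 11|).
Require δ ≤ 15/2, so |x − 11| ≥ |-15| − |x + 4| > 15 − 15/2 = 15/2.
Hence |(6x - 5)/(x - 11) − (29/15)| < 61|x + 4|/(15·(15/2)) = (122/225)|x + 4|, which is < ε once |x + 4| < (225/122)ε.
Take δ = min(15/2, (225/122)ε). Then 0 < |x + 4| < δ forces both bounds, so |(6x - 5)/(x - 11) − (29/15)| < ε.

δ = min(15/2, (225/122)ε)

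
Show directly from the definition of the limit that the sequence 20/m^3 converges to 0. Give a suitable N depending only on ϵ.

N = (20/ϵ)^{1/3}

Fix ϵ > 0. For m ≥ 1, |20/m^3 − 0| = 20/m^3.
20/m^3 < ϵ ⇔ m^3 > 20/ϵ ⇔ m > (20/ϵ)^{1/3}.
Take N = (20/ϵ)^{1/3}. Then m > N implies 20/m^3 < ϵ.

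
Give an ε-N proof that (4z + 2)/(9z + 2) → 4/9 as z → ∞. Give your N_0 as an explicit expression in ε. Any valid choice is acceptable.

Let ε > 0. We seek N_0 > 0 such that z > N_0 implies |(4z + 2)/(9z + 2) − (4/9)| < ε.
(4z + 2)/(9z + 2) − (4/9) = (9(4z + 2) − 4(9z + 2)) / (9(9z + 2)) = 10/(9(9z + 2)).
For z > 0 we have 9z + 2 > 9z, so |(4z + 2)/(9z + 2) − (4/9)| = 10/(9(9z + 2)) < 10/(9·9z) = (10/81)/z.
Thus |(4z + 2)/(9z + 2) − (4/9)| < ε whenever z > (10/81)/ε.
Take N_0 = (10/81)/ε. If z > N_0 then |(4z + 2)/(9z + 2) − (4/9)| < (10/81)/z < ε.

N_0 = (10/81)/ε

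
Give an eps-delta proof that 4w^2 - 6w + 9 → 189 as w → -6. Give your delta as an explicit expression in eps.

delta = min(2, eps/62)

Let eps > 0 be given. We want delta > 0 such that 0 < |w + 6| < delta implies |(4w^2 - 6w + 9) − 189| < eps.
(4w^2 - 6w + 9) − 189 = 4w^2 - 6w - 180 = (w + 6)(4w - 30).
So |(4w^2 - 6w + 9) − 189| = |w + 6|·|4w - 30|.
Assume first that |w + 6| < 2, so |w| < 8. Then |4w - 30| ≤ 4·8 + 30 = 62.
Hence |(4w^2 - 6w + 9) − 189| ≤ 62|w + 6| < eps provided |w + 6| < eps/62.
Take delta = min(2, eps/62). Then 0 < |w + 6| < delta gives both |w + 6| < 2 and |w + 6| < eps/62, so |(4w^2 - 6w + 9) − 189| < eps.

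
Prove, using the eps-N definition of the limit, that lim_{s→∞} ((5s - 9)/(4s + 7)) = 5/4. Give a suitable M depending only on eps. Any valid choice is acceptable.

Let eps > 0. We seek M > 0 such that s > M implies |(5s - 9)/(4s + 7) − (5/4)| < eps.
(5s - 9)/(4s + 7) − (5/4) = (4(5s - 9) − 5(4s + 7)) / (4(4s + 7)) = -71/(4(4s + 7)).
For s > 0 we have 4s + 7 > 4s, so |(5s - 9)/(4s + 7) − (5/4)| = 71/(4(4s + 7)) < 71/(4·4s) = (71/16)/s.
Thus |(5s - 9)/(4s + 7) − (5/4)| < eps whenever s > (71/16)/eps.
Take M = (71/16)/eps. If s > M then |(5s - 9)/(4s + 7) − (5/4)| < (71/16)/s < eps.

M = (71/16)/eps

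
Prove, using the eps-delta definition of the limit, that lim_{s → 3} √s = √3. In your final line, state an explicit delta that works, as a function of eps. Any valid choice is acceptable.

Fix eps > 0. We want delta > 0 such that 0 < |s − 3| < delta implies |√s − √3| < eps.
Multiplying by the conjugate, |√s − √3| = |s − 3|/(√s + √3).
Restrict delta ≤ 3 so that |s − 3| < 3 forces s > 0, and then √s + √3 > √3.
Hence |√s − √3| < |s − 3|/√3, which is < eps once |s − 3| < √3·eps.
Take delta = min(3, √3·eps). If 0 < |s − 3| < delta then s > 0 and |√s − √3| < |s − 3|/√3 < eps.

delta = min(3, √3·eps)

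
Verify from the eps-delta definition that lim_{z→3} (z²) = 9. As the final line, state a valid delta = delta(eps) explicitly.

delta = min(2, eps/8)

Fix eps > 0. We seek delta > 0 with 0 < |z − 3| < delta ⇒ |z² − 9| < eps.
Factor: z² − 9 = (z − 3)(z + 3), so |z² − 9| = |z − 3|·|z + 3|.
Restrict delta ≤ 2. Then |z − 3| < 2 gives |z| < 5, so by the triangle inequality |z + 3| ≤ 5 + 3 = 8.
Hence |z² − 9| ≤ 8|z − 3|, which is < eps once |z − 3| < eps/8.
Take delta = min(2, eps/8). If 0 < |z − 3| < delta then both bounds hold and |z² − 9| ≤ 8|z − 3| < 8·(eps/8) = eps.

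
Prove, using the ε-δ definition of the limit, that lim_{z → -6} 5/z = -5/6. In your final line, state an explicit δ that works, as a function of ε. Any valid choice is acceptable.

Let ε > 0. We seek δ > 0 such that 0 < |z + 6| < δ implies |5/z + 5/6| < ε.
|5/z + 5/6| = 5·|-6 − z|/(6·|z|) = 5|z + 6|/(6|z|).
Restrict δ ≤ 3. Then |z + 6| < 3 gives |z| > 3, so 6|z| > 18.
Then |5/z + 5/6| < 5|z + 6|/18, which is < ε when |z + 6| < (18/5)ε.
Take δ = min(3, (18/5)ε). Then 0 < |z + 6| < δ gives both |z + 6| < 3 and |z + 6| < (18/5)ε, so |5/z + 5/6| < ε.

δ = min(3, (18/5)ε)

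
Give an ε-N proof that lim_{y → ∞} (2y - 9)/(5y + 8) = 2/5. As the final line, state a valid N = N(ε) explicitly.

Fix ε > 0. We seek N > 0 such that y > N implies |(2y - 9)/(5y + 8) − (2/5)| < ε.
(2y - 9)/(5y + 8) − (2/5) = (5(2y - 9) − 2(5y + 8)) / (5(5y + 8)) = -61/(5(5y + 8)).
For y > 0 we have 5y + 8 > 5y, so |(2y - 9)/(5y + 8) − (2/5)| = 61/(5(5y + 8)) < 61/(5·5y) = (61/25)/y.
Thus |(2y - 9)/(5y + 8) − (2/5)| < ε whenever y > (61/25)/ε.
Take N = (61/25)/ε. If y > N then |(2y - 9)/(5y + 8) − (2/5)| < (61/25)/y < ε.

N = (61/25)/ε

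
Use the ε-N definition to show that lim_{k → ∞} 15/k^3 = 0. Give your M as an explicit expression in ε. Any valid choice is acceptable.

M = (15/ε)^{1/3}

Fix ε > 0. For k ≥ 1, |15/k^3 − 0| = 15/k^3.
15/k^3 < ε ⇔ k^3 > 15/ε ⇔ k > (15/ε)^{1/3}.
Take M = (15/ε)^{1/3}. Then k > M implies 15/k^3 < ε.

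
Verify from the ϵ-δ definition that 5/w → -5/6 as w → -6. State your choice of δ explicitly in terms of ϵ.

Let ϵ > 0 be given. We seek δ > 0 such that 0 < |w + 6| < δ implies |5/w + 5/6| < ϵ.
|5/w + 5/6| = 5·|-6 − w|/(6·|w|) = 5|w + 6|/(6|w|).
Require δ ≤ 3 so that |w| > 6 − 3 = 3, hence 6|w| > 18.
Then |5/w + 5/6| < 5|w + 6|/18, which is < ϵ when |w + 6| < (18/5)ϵ.
Take δ = min(3, (18/5)ϵ). Then 0 < |w + 6| < δ gives both |w + 6| < 3 and |w + 6| < (18/5)ϵ, so |5/w + 5/6| < ϵ.

δ = min(3, (18/5)ϵ)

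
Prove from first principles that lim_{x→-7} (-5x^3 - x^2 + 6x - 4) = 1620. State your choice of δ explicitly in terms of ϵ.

Let ϵ > 0. We want δ > 0 such that 0 < |x + 7| < δ implies |(-5x^3 - x^2 + 6x - 4) − 1620| < ϵ.
(-5x^3 - x^2 + 6x - 4) − 1620 = -5x^3 - x^2 + 6x - 1624 = (x + 7)(-5x^2 + 34x - 232).
So |(-5x^3 - x^2 + 6x - 4) − 1620| = |x + 7|·|-5x^2 + 34x - 232|.
Assume first that |x + 7| < 1, so |x| < 8. Then |-5x^2 + 34x - 232| ≤ 5·8^2 + 34·8 + 232 = 824.
Hence |(-5x^3 - x^2 + 6x - 4) − 1620| ≤ 824|x + 7| < ϵ provided |x + 7| < ϵ/824.
Choosing δ = min(1, ϵ/824) ensures both conditions, hence |(-5x^3 - x^2 + 6x - 4) − 1620| < ϵ.

δ = min(1, ϵ/824)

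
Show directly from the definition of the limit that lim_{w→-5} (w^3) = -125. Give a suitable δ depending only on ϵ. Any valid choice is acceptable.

Fix ϵ > 0. We seek δ > 0 with 0 < |w + 5| < δ ⇒ |w^3 + 125| < ϵ.
Factor: w^3 + 125 = (w + 5)(w^2 - 5w + 25), so |w^3 + 125| = |w + 5|·|w^2 - 5w + 25|.
Restrict δ ≤ 1. Then |w + 5| < 1 gives |w| < 6, so by the triangle inequality |w^2 - 5w + 25| ≤ 6^2 + 5·6 + 25 = 91.
Hence |w^3 + 125| ≤ 91|w + 5|, which is < ϵ once |w + 5| < ϵ/91.
Take δ = min(1, ϵ/91). If 0 < |w + 5| < δ then both bounds hold and |w^3 + 125| ≤ 91|w + 5| < 91·(ϵ/91) = ϵ.

δ = min(1, ϵ/91)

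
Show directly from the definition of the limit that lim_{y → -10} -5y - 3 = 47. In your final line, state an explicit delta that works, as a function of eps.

Let eps > 0. We need delta > 0 so that 0 < |y + 10| < delta implies |(-5y - 3) − 47| < eps.
Since (-5y - 3) − 47 = -5(y + 10), we have |(-5y - 3) − 47| = 5|y + 10|.
So 5|y + 10| < eps exactly when |y + 10| < eps/5.
Take delta = eps/5. If 0 < |y + 10| < delta then |(-5y - 3) − 47| = 5|y + 10| < 5·(eps/5) = eps.

delta = eps/5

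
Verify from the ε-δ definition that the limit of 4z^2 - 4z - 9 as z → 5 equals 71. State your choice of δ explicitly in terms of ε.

δ = min(1, ε/40)

Fix ε > 0. We want δ > 0 such that 0 < |z − 5| < δ implies |(4z^2 - 4z - 9) − 71| < ε.
(4z^2 - 4z - 9) − 71 = 4z^2 - 4z - 80 = (z − 5)(4z + 16).
So |(4z^2 - 4z - 9) − 71| = |z − 5|·|4z + 16|.
Assume first that |z − 5| < 1, so |z| < 6. Then |4z + 16| ≤ 4·6 + 16 = 40.
Hence |(4z^2 - 4z - 9) − 71| ≤ 40|z − 5| < ε provided |z − 5| < ε/40.
Choosing δ = min(1, ε/40) ensures both conditions, hence |(4z^2 - 4z - 9) − 71| < ε.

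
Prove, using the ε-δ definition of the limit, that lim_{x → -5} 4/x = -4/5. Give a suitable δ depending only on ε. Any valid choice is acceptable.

δ = min(5/2, (25/8)ε)

Suppose ε > 0. We seek δ > 0 such that 0 < |x + 5| < δ implies |4/x + 4/5| < ε.
|4/x + 4/5| = 4·|-5 − x|/(5·|x|) = 4|x + 5|/(5|x|).
Require δ ≤ 5/2 so that |x| > 5 − 5/2 = 5/2, hence 5|x| > 25/2.
Then |4/x + 4/5| < 4|x + 5|/(25/2), which is < ε when |x + 5| < (25/8)ε.
Take δ = min(5/2, (25/8)ε). Then 0 < |x + 5| < δ gives both |x + 5| < 5/2 and |x + 5| < (25/8)ε, so |4/x + 4/5| < ε.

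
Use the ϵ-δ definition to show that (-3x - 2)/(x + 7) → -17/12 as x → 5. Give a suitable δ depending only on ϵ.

δ = min(6, (72/19)ϵ)

Suppose ϵ > 0. We want δ > 0 with 0 < |x − 5| < δ ⇒ |(-3x - 2)/(x + 7) + 17/12| < ϵ.
Combining over a common denominator, (-3x - 2)/(x + 7) + 17/12 = [(-3x - 2)·12 − (-17)·(x + 7)] / [12·(x + 7)] = -19(x − 5) / (12(x + 7)).
So |(-3x - 2)/(x + 7) + 17/12| = 19|x − 5| / (12·|x + 7|).
Require δ ≤ 6, so |x + 7| ≥ |12| − |x − 5| > 12 − 6 = 6.
Hence |(-3x - 2)/(x + 7) + 17/12| < 19|x − 5|/(12·6) = (19/72)|x − 5|, which is < ϵ once |x − 5| < (72/19)ϵ.
Take δ = min(6, (72/19)ϵ). Then 0 < |x − 5| < δ forces both bounds, so |(-3x - 2)/(x + 7) + 17/12| < ϵ.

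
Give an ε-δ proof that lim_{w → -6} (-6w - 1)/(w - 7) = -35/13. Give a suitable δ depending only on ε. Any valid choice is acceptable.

Suppose ε > 0. We want δ > 0 with 0 < |w + 6| < δ ⇒ |(-6w - 1)/(w - 7) + 35/13| < ε.
Combining over a common denominator, (-6w - 1)/(w - 7) + 35/13 = [(-6w - 1)·(-13) − 35·(w - 7)] / [(-13)·(w - 7)] = 43(w + 6) / ((-13)(w - 7)).
So |(-6w - 1)/(w - 7) + 35/13| = 43|w + 6| / (13·|w − 7|).
Require δ ≤ 13/2, so |w − 7| ≥ |-13| − |w + 6| > 13 − 13/2 = 13/2.
Hence |(-6w - 1)/(w - 7) + 35/13| < 43|w + 6|/(13·(13/2)) = (86/169)|w + 6|, which is < ε once |w + 6| < (169/86)ε.
Take δ = min(13/2, (169/86)ε). Then 0 < |w + 6| < δ forces both bounds, so |(-6w - 1)/(w - 7) + 35/13| < ε.

δ = min(13/2, (169/86)ε)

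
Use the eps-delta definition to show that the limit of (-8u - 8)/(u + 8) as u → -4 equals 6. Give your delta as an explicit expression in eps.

delta = min(2, (1/7)eps)

Let eps > 0 be given. We want delta > 0 with 0 < |u + 4| < delta ⇒ |(-8u - 8)/(u + 8) − 6| < eps.
Combining over a common denominator, (-8u - 8)/(u + 8) − 6 = [(-8u - 8)·4 − 24·(u + 8)] / [4·(u + 8)] = -56(u + 4) / (4(u + 8)).
So |(-8u - 8)/(u + 8) − 6| = 56|u + 4| / (4·|u + 8|).
Require delta ≤ 2, so |u + 8| ≥ |4| − |u + 4| > 4 − 2 = 2.
Hence |(-8u - 8)/(u + 8) − 6| < 56|u + 4|/(4·2) = 7|u + 4|, which is < eps once |u + 4| < (1/7)eps.
Take delta = min(2, (1/7)eps). Then 0 < |u + 4| < delta forces both bounds, so |(-8u - 8)/(u + 8) − 6| < eps.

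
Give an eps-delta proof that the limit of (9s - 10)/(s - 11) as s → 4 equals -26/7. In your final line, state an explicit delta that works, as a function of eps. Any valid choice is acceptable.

Fix eps > 0. We want delta > 0 with 0 < |s − 4| < delta ⇒ |(9s - 10)/(s - 11) + 26/7| < eps.
Combining over a common denominator, (9s - 10)/(s - 11) + 26/7 = [(9s - 10)·(-7) − 26·(s - 11)] / [(-7)·(s - 11)] = -89(s − 4) / ((-7)(s - 11)).
So |(9s - 10)/(s - 11) + 26/7| = 89|s − 4| / (7·|s − 11|).
Restrict delta ≤ 7/2. Then |s − 4| < 7/2 gives |s − 11| = |(s − 4) + (-7)| ≥ 7 − 7/2 = 7/2.
Hence |(9s - 10)/(s - 11) + 26/7| < 89|s − 4|/(7·(7/2)) = (178/49)|s − 4|, which is < eps once |s − 4| < (49/178)eps.
Take delta = min(7/2, (49/178)eps). Then 0 < |s − 4| < delta forces both bounds, so |(9s - 10)/(s - 11) + 26/7| < eps.

delta = min(7/2, (49/178)eps)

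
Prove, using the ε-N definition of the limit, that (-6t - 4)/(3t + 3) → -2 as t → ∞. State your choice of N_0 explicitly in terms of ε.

Suppose ε > 0. We seek N_0 > 0 such that t > N_0 implies |(-6t - 4)/(3t + 3) + 2| < ε.
(-6t - 4)/(3t + 3) + 2 = (3(-6t - 4) − (-6)(3t + 3)) / (3(3t + 3)) = 6/(3(3t + 3)).
For t > 0 we have 3t + 3 > 3t, so |(-6t - 4)/(3t + 3) + 2| = 6/(3(3t + 3)) < 6/(3·3t) = (2/3)/t.
Thus |(-6t - 4)/(3t + 3) + 2| < ε whenever t > (2/3)/ε.
Take N_0 = (2/3)/ε. If t > N_0 then |(-6t - 4)/(3t + 3) + 2| < (2/3)/t < ε.

N_0 = (2/3)/ε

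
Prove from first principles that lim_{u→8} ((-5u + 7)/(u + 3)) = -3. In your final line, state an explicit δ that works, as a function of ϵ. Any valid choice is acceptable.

Let ϵ > 0. We want δ > 0 with 0 < |u − 8| < δ ⇒ |(-5u + 7)/(u + 3) + 3| < ϵ.
Combining over a common denominator, (-5u + 7)/(u + 3) + 3 = [(-5u + 7)·11 − (-33)·(u + 3)] / [11·(u + 3)] = -22(u − 8) / (11(u + 3)).
So |(-5u + 7)/(u + 3) + 3| = 22|u − 8| / (11·|u + 3|).
Restrict δ ≤ 11/2. Then |u − 8| < 11/2 gives |u + 3| = |(u − 8) + 11| ≥ 11 − 11/2 = 11/2.
Hence |(-5u + 7)/(u + 3) + 3| < 22|u − 8|/(11·(11/2)) = (4/11)|u − 8|, which is < ϵ once |u − 8| < (11/4)ϵ.
Take δ = min(11/2, (11/4)ϵ). Then 0 < |u − 8| < δ forces both bounds, so |(-5u + 7)/(u + 3) + 3| < ϵ.

δ = min(11/2, (11/4)ϵ)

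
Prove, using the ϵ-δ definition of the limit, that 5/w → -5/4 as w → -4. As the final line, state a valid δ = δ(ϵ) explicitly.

Suppose ϵ > 0. We seek δ > 0 such that 0 < |w + 4| < δ implies |5/w + 5/4| < ϵ.
|5/w + 5/4| = 5·|-4 − w|/(4·|w|) = 5|w + 4|/(4|w|).
Restrict δ ≤ 2. Then |w + 4| < 2 gives |w| > 2, so 4|w| > 8.
Then |5/w + 5/4| < 5|w + 4|/8, which is < ϵ when |w + 4| < (8/5)ϵ.
Take δ = min(2, (8/5)ϵ). Then 0 < |w + 4| < δ gives both |w + 4| < 2 and |w + 4| < (8/5)ϵ, so |5/w + 5/4| < ϵ.

δ = min(2, (8/5)ϵ)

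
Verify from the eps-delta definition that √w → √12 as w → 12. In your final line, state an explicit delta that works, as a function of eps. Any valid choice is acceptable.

delta = min(12, √12·eps)

Fix eps > 0. We want delta > 0 such that 0 < |w − 12| < delta implies |√w − √12| < eps.
Rationalise: √w − √12 = (w − 12)/(√w + √12), so |√w − √12| = |w − 12|/(√w + √12).
Restrict delta ≤ 12 so that |w − 12| < 12 forces w > 0, and then √w + √12 > √12.
Hence |√w − √12| < |w − 12|/√12, which is < eps once |w − 12| < √12·eps.
Take delta = min(12, √12·eps). If 0 < |w − 12| < delta then w > 0 and |√w − √12| < |w − 12|/√12 < eps.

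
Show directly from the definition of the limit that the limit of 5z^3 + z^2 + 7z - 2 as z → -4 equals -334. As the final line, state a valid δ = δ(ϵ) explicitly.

δ = min(1, ϵ/303)

Fix ϵ > 0. We want δ > 0 such that 0 < |z + 4| < δ implies |(5z^3 + z^2 + 7z - 2) + 334| < ϵ.
(5z^3 + z^2 + 7z - 2) + 334 = 5z^3 + z^2 + 7z + 332 = (z + 4)(5z^2 - 19z + 83).
So |(5z^3 + z^2 + 7z - 2) + 334| = |z + 4|·|5z^2 - 19z + 83|.
Assume first that |z + 4| < 1, so |z| < 5. Then |5z^2 - 19z + 83| ≤ 5·5^2 + 19·5 + 83 = 303.
Hence |(5z^3 + z^2 + 7z - 2) + 334| ≤ 303|z + 4| < ϵ provided |z + 4| < ϵ/303.
Take δ = min(1, ϵ/303). Then 0 < |z + 4| < δ gives both |z + 4| < 1 and |z + 4| < ϵ/303, so |(5z^3 + z^2 + 7z - 2) + 334| < ϵ.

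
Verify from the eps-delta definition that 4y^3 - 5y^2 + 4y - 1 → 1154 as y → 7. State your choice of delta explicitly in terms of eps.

Let eps > 0. We want delta > 0 such that 0 < |y − 7| < delta implies |(4y^3 - 5y^2 + 4y - 1) − 1154| < eps.
(4y^3 - 5y^2 + 4y - 1) − 1154 = 4y^3 - 5y^2 + 4y - 1155 = (y − 7)(4y^2 + 23y + 165).
So |(4y^3 - 5y^2 + 4y - 1) − 1154| = |y − 7|·|4y^2 + 23y + 165|.
Require delta ≤ 1. Then |y − 7| < 1 gives |y| < 8, and by the triangle inequality |4y^2 + 23y + 165| ≤ 4·8^2 + 23·8 + 165 = 605.
Hence |(4y^3 - 5y^2 + 4y - 1) − 1154| ≤ 605|y − 7| < eps provided |y − 7| < eps/605.
Choosing delta = min(1, eps/605) ensures both conditions, hence |(4y^3 - 5y^2 + 4y - 1) − 1154| < eps.

delta = min(1, eps/605)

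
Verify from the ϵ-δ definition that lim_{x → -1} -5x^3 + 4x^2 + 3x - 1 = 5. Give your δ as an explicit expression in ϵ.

Suppose ϵ > 0. We want δ > 0 such that 0 < |x + 1| < δ implies |(-5x^3 + 4x^2 + 3x - 1) − 5| < ϵ.
(-5x^3 + 4x^2 + 3x - 1) − 5 = -5x^3 + 4x^2 + 3x - 6 = (x + 1)(-5x^2 + 9x - 6).
So |(-5x^3 + 4x^2 + 3x - 1) − 5| = |x + 1|·|-5x^2 + 9x - 6|.
Assume first that |x + 1| < 1, so |x| < 2. Then |-5x^2 + 9x - 6| ≤ 5·2^2 + 9·2 + 6 = 44.
Hence |(-5x^3 + 4x^2 + 3x - 1) − 5| ≤ 44|x + 1| < ϵ provided |x + 1| < ϵ/44.
Choosing δ = min(1, ϵ/44) ensures both conditions, hence |(-5x^3 + 4x^2 + 3x - 1) − 5| < ϵ.

δ = min(1, ϵ/44)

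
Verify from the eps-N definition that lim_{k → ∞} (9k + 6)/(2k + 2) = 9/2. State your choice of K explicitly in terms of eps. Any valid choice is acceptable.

Suppose eps > 0. For k ≥ 1, |(9k + 6)/(2k + 2) − (9/2)| = |-6|/(2(2k + 2)) = 6/(2(2k + 2)).
Since 2k + 2 ≥ 2k for k ≥ 1, this is ≤ 6/(2·2k) = (3/2)/k.
So |(9k + 6)/(2k + 2) − (9/2)| < eps whenever k > (3/2)/eps.
Take K = (3/2)/eps. If k > K then |(9k + 6)/(2k + 2) − (9/2)| ≤ (3/2)/k < eps.

K = (3/2)/eps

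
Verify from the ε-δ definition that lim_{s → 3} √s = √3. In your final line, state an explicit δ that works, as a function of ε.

δ = min(3, √3·ε)

Fix ε > 0. We want δ > 0 such that 0 < |s − 3| < δ implies |√s − √3| < ε.
Rationalise: √s − √3 = (s − 3)/(√s + √3), so |√s − √3| = |s − 3|/(√s + √3).
Restrict δ ≤ 3 so that |s − 3| < 3 forces s > 0, and then √s + √3 > √3.
Hence |√s − √3| < |s − 3|/√3, which is < ε once |s − 3| < √3·ε.
Take δ = min(3, √3·ε). If 0 < |s − 3| < δ then s > 0 and |√s − √3| < |s − 3|/√3 < ε.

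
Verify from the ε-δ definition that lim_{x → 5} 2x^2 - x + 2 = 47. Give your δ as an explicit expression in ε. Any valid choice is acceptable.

Suppose ε > 0. We want δ > 0 such that 0 < |x − 5| < δ implies |(2x^2 - x + 2) − 47| < ε.
(2x^2 - x + 2) − 47 = 2x^2 - x - 45 = (x − 5)(2x + 9).
So |(2x^2 - x + 2) − 47| = |x − 5|·|2x + 9|.
Require δ ≤ 2. Then |x − 5| < 2 gives |x| < 7, and by the triangle inequality |2x + 9| ≤ 2·7 + 9 = 23.
Hence |(2x^2 - x + 2) − 47| ≤ 23|x − 5| < ε provided |x − 5| < ε/23.
Choosing δ = min(2, ε/23) ensures both conditions, hence |(2x^2 - x + 2) − 47| < ε.

δ = min(2, ε/23)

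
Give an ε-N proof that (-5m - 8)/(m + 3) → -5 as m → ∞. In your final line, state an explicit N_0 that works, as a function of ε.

N_0 = 7/ε

Let ε > 0 be given. For m ≥ 1, |(-5m - 8)/(m + 3) + 5| = |7|/((m + 3)) = 7/((m + 3)).
Since m + 3 ≥ m for m ≥ 1, this is ≤ 7/(m) = 7/m.
So |(-5m - 8)/(m + 3) + 5| < ε whenever m > 7/ε.
Take N_0 = 7/ε. If m > N_0 then |(-5m - 8)/(m + 3) + 5| ≤ 7/m < ε.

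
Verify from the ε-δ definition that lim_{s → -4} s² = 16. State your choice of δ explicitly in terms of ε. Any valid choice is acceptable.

δ = min(1, ε/9)

Fix ε > 0. We seek δ > 0 with 0 < |s + 4| < δ ⇒ |s² − 16| < ε.
Factor: s² − 16 = (s + 4)(s - 4), so |s² − 16| = |s + 4|·|s - 4|.
Restrict δ ≤ 1. Then |s + 4| < 1 gives |s| < 5, so by the triangle inequality |s - 4| ≤ 5 + 4 = 9.
Hence |s² − 16| ≤ 9|s + 4|, which is < ε once |s + 4| < ε/9.
Take δ = min(1, ε/9). If 0 < |s + 4| < δ then both bounds hold and |s² − 16| ≤ 9|s + 4| < 9·(ε/9) = ε.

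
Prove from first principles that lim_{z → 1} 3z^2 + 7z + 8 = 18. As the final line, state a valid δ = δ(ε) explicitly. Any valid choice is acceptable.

δ = min(2, ε/19)

Fix ε > 0. We want δ > 0 such that 0 < |z − 1| < δ implies |(3z^2 + 7z + 8) − 18| < ε.
(3z^2 + 7z + 8) − 18 = 3z^2 + 7z - 10 = (z − 1)(3z + 10).
So |(3z^2 + 7z + 8) − 18| = |z − 1|·|3z + 10|.
Require δ ≤ 2. Then |z − 1| < 2 gives |z| < 3, and by the triangle inequality |3z + 10| ≤ 3·3 + 10 = 19.
Hence |(3z^2 + 7z + 8) − 18| ≤ 19|z − 1| < ε provided |z − 1| < ε/19.
Take δ = min(2, ε/19). Then 0 < |z − 1| < δ gives both |z − 1| < 2 and |z − 1| < ε/19, so |(3z^2 + 7z + 8) − 18| < ε.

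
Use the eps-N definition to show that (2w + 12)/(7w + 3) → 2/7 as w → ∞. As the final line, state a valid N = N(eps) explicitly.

Let eps > 0. We seek N > 0 such that w > N implies |(2w + 12)/(7w + 3) − (2/7)| < eps.
(2w + 12)/(7w + 3) − (2/7) = (7(2w + 12) − 2(7w + 3)) / (7(7w + 3)) = 78/(7(7w + 3)).
For w > 0 we have 7w + 3 > 7w, so |(2w + 12)/(7w + 3) − (2/7)| = 78/(7(7w + 3)) < 78/(7·7w) = (78/49)/w.
Thus |(2w + 12)/(7w + 3) − (2/7)| < eps whenever w > (78/49)/eps.
Take N = (78/49)/eps. If w > N then |(2w + 12)/(7w + 3) − (2/7)| < (78/49)/w < eps.

N = (78/49)/eps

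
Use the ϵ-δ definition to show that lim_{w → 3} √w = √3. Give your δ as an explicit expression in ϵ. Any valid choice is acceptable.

δ = min(3, √3·ϵ)

Suppose ϵ > 0. We want δ > 0 such that 0 < |w − 3| < δ implies |√w − √3| < ϵ.
Rationalise: √w − √3 = (w − 3)/(√w + √3), so |√w − √3| = |w − 3|/(√w + √3).
Restrict δ ≤ 3 so that |w − 3| < 3 forces w > 0, and then √w + √3 > √3.
Hence |√w − √3| < |w − 3|/√3, which is < ϵ once |w − 3| < √3·ϵ.
Take δ = min(3, √3·ϵ). If 0 < |w − 3| < δ then w > 0 and |√w − √3| < |w − 3|/√3 < ϵ.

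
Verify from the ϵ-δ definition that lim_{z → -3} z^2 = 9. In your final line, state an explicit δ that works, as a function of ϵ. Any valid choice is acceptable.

δ = min(1, ϵ/7)

Suppose ϵ > 0. We seek δ > 0 with 0 < |z + 3| < δ ⇒ |z^2 − 9| < ϵ.
Factor: z^2 − 9 = (z + 3)(z - 3), so |z^2 − 9| = |z + 3|·|z - 3|.
Impose δ ≤ 1 so that |z| < 4; then |z - 3| ≤ 7.
Hence |z^2 − 9| ≤ 7|z + 3|, which is < ϵ once |z + 3| < ϵ/7.
Take δ = min(1, ϵ/7). If 0 < |z + 3| < δ then both bounds hold and |z^2 − 9| ≤ 7|z + 3| < 7·(ϵ/7) = ϵ.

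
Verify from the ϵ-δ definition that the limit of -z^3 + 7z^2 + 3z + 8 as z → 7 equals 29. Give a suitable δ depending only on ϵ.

Fix ϵ > 0. We want δ > 0 such that 0 < |z − 7| < δ implies |(-z^3 + 7z^2 + 3z + 8) − 29| < ϵ.
(-z^3 + 7z^2 + 3z + 8) − 29 = -z^3 + 7z^2 + 3z - 21 = (z − 7)(-z^2 + 3).
So |(-z^3 + 7z^2 + 3z + 8) − 29| = |z − 7|·|-z^2 + 3|.
Assume first that |z − 7| < 1, so |z| < 8. Then |-z^2 + 3| ≤ 8^2 + 3 = 67.
Hence |(-z^3 + 7z^2 + 3z + 8) − 29| ≤ 67|z − 7| < ϵ provided |z − 7| < ϵ/67.
Take δ = min(1, ϵ/67). Then 0 < |z − 7| < δ gives both |z − 7| < 1 and |z − 7| < ϵ/67, so |(-z^3 + 7z^2 + 3z + 8) − 29| < ϵ.

δ = min(1, ϵ/67)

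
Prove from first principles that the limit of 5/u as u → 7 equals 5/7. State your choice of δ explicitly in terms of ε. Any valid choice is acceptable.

δ = min(7/2, (49/10)ε)

Suppose ε > 0. We seek δ > 0 such that 0 < |u − 7| < δ implies |5/u − (5/7)| < ε.
|5/u − (5/7)| = 5·|7 − u|/(7·|u|) = 5|u − 7|/(7|u|).
Restrict δ ≤ 7/2. Then |u − 7| < 7/2 gives |u| > 7/2, so 7|u| > 49/2.
Then |5/u − (5/7)| < 5|u − 7|/(49/2), which is < ε when |u − 7| < (49/10)ε.
Take δ = min(7/2, (49/10)ε). Then 0 < |u − 7| < δ gives both |u − 7| < 7/2 and |u − 7| < (49/10)ε, so |5/u − (5/7)| < ε.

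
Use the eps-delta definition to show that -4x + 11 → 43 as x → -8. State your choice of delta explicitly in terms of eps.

Suppose eps > 0. We need delta > 0 so that 0 < |x + 8| < delta implies |(-4x + 11) − 43| < eps.
Since (-4x + 11) − 43 = -4(x + 8), we have |(-4x + 11) − 43| = 4|x + 8|.
So 4|x + 8| < eps exactly when |x + 8| < eps/4.
Take delta = eps/4. If 0 < |x + 8| < delta then |(-4x + 11) − 43| = 4|x + 8| < 4·(eps/4) = eps.

delta = eps/4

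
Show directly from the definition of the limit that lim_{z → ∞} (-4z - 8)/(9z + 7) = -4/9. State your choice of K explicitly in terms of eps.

K = (44/81)/eps

Fix eps > 0. We seek K > 0 such that z > K implies |(-4z - 8)/(9z + 7) + 4/9| < eps.
(-4z - 8)/(9z + 7) + 4/9 = (9(-4z - 8) − (-4)(9z + 7)) / (9(9z + 7)) = -44/(9(9z + 7)).
For z > 0 we have 9z + 7 > 9z, so |(-4z - 8)/(9z + 7) + 4/9| = 44/(9(9z + 7)) < 44/(9·9z) = (44/81)/z.
Thus |(-4z - 8)/(9z + 7) + 4/9| < eps whenever z > (44/81)/eps.
Take K = (44/81)/eps. If z > K then |(-4z - 8)/(9z + 7) + 4/9| < (44/81)/z < eps.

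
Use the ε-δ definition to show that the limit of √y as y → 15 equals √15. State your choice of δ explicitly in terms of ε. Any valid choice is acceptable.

δ = min(15, √15·ε)

Let ε > 0. We want δ > 0 such that 0 < |y − 15| < δ implies |√y − √15| < ε.
Rationalise: √y − √15 = (y − 15)/(√y + √15), so |√y − √15| = |y − 15|/(√y + √15).
Restrict δ ≤ 15 so that |y − 15| < 15 forces y > 0, and then √y + √15 > √15.
Hence |√y − √15| < |y − 15|/√15, which is < ε once |y − 15| < √15·ε.
Take δ = min(15, √15·ε). If 0 < |y − 15| < δ then y > 0 and |√y − √15| < |y − 15|/√15 < ε.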